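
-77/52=-1.48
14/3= 4.67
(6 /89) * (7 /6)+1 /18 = 215 /1602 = 0.13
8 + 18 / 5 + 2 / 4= 121 / 10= 12.10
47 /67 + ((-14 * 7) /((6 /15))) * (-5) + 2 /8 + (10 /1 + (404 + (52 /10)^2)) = 11168843 /6700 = 1666.99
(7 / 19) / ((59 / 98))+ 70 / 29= 98364 / 32509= 3.03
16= 16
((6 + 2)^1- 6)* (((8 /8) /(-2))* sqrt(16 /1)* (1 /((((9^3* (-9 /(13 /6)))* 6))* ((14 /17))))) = 221 /826686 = 0.00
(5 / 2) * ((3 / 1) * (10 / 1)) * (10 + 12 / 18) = 800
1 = 1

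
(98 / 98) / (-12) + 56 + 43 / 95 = 56.37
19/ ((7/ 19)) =361/ 7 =51.57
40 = 40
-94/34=-47/17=-2.76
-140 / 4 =-35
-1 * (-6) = 6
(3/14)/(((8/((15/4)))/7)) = 45/64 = 0.70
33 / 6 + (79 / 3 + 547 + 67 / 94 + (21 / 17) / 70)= 13892143 / 23970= 579.56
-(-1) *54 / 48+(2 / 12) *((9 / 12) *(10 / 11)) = 109 / 88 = 1.24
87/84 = 1.04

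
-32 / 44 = -8 / 11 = -0.73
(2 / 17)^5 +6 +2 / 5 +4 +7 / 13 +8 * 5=4701148607 / 92290705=50.94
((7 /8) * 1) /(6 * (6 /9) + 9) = 7 /104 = 0.07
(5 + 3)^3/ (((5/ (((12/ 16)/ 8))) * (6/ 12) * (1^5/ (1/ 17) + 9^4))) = 48/ 16445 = 0.00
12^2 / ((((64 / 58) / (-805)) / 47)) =-4937467.50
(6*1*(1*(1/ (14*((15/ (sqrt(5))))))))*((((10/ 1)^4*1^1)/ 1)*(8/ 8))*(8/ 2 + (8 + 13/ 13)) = 26000*sqrt(5)/ 7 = 8305.40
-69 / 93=-23 / 31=-0.74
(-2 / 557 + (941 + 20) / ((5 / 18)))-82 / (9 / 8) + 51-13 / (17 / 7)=1462543448 / 426105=3432.35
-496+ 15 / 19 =-9409 / 19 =-495.21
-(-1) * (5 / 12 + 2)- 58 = -667 / 12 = -55.58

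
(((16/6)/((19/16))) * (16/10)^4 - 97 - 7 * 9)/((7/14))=-10351424/35625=-290.57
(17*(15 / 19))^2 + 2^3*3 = 73689 / 361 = 204.12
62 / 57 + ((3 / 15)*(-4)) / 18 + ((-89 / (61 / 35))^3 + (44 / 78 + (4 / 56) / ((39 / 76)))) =-2351667751902323 / 17660256705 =-133161.58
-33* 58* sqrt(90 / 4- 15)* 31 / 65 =-29667* sqrt(30) / 65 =-2499.89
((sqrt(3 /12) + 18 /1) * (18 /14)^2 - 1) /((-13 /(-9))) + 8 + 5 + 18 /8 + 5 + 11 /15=121901 /2940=41.46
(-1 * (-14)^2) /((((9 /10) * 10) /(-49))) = 9604 /9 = 1067.11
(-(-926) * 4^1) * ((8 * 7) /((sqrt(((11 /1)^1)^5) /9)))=1866816 * sqrt(11) /1331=4651.79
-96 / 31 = -3.10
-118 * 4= -472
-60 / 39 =-20 / 13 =-1.54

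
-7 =-7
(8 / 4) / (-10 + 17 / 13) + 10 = 1104 / 113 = 9.77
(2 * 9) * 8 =144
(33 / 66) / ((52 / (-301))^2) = 90601 / 5408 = 16.75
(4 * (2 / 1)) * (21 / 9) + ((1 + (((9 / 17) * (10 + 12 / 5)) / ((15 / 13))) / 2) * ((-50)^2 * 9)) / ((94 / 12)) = 26515544 / 2397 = 11061.97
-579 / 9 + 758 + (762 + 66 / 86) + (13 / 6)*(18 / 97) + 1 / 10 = 182306423 / 125130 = 1456.94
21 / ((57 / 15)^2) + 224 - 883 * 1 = -237374 / 361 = -657.55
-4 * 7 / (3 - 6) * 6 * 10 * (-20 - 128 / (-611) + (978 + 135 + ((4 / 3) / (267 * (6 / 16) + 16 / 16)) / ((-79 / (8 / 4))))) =71718197588240 / 117148863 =612197.13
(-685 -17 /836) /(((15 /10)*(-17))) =572677 /21318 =26.86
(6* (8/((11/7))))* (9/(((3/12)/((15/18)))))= 10080/11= 916.36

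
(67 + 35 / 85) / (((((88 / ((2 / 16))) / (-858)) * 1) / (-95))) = 2122965 / 272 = 7805.02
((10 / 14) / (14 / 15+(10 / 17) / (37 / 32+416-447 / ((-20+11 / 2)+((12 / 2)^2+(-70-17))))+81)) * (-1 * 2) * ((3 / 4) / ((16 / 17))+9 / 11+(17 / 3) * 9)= -83938310993925 / 91498968942304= -0.92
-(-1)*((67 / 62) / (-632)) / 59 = -67 / 2311856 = -0.00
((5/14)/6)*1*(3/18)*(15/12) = 25/2016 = 0.01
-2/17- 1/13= -0.19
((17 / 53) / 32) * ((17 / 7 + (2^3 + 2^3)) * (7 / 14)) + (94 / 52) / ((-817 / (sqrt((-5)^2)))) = 0.08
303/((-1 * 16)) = -303/16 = -18.94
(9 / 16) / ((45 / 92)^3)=48668 / 10125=4.81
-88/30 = -44/15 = -2.93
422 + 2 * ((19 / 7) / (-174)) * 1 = 421.97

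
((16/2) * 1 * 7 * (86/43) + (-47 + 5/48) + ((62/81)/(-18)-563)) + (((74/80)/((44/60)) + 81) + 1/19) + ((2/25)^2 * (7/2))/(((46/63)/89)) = -412.89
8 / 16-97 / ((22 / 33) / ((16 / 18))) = -773 / 6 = -128.83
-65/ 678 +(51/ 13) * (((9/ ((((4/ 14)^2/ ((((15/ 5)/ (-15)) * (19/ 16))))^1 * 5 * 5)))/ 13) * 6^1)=-1.99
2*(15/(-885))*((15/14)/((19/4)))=-60/7847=-0.01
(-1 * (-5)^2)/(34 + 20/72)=-450/617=-0.73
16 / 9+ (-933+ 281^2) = 702268 / 9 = 78029.78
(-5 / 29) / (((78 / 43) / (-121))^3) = 704257502135 / 13762008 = 51174.04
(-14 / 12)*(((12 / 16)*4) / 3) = -7 / 6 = -1.17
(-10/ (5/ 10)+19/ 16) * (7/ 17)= -2107/ 272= -7.75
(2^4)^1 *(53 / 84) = 212 / 21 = 10.10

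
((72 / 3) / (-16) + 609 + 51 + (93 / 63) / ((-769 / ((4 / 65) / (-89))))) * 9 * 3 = 1107330553377 / 62281310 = 17779.50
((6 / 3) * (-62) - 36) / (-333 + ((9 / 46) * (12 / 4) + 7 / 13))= 95680 / 198461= 0.48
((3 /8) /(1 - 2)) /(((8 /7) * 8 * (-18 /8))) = 7 /384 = 0.02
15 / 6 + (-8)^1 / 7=1.36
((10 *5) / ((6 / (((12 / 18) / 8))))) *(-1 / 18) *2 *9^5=-18225 / 4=-4556.25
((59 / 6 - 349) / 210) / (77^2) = -37 / 135828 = -0.00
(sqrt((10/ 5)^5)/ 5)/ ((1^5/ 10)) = 8 * sqrt(2) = 11.31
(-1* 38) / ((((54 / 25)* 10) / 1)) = -95 / 54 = -1.76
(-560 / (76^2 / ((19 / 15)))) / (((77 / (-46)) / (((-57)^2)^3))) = 27677834622 / 11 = 2516166783.82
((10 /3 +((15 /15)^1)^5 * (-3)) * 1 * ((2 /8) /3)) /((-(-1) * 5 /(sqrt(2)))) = sqrt(2) /180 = 0.01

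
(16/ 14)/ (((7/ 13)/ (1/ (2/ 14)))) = 14.86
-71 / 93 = -0.76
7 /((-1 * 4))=-7 /4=-1.75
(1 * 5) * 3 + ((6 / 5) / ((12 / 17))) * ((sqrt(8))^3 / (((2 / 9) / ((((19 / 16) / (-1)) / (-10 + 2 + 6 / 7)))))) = 15 + 20349 * sqrt(2) / 1000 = 43.78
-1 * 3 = -3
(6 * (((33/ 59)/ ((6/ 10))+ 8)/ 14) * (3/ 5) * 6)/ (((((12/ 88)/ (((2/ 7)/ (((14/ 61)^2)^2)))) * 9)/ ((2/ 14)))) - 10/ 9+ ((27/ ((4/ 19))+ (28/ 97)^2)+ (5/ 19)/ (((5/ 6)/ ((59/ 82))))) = 18759657196759740781/ 64104973213429260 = 292.64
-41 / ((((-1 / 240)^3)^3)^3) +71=755940098546311437191748193504286736384000000000000000000000000071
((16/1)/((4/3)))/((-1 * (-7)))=12/7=1.71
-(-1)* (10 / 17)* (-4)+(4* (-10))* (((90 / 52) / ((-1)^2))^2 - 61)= 6659110 / 2873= 2317.82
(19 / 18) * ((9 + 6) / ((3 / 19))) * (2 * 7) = 12635 / 9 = 1403.89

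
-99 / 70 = -1.41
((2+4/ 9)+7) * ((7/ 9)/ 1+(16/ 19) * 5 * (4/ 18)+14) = 228395/ 1539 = 148.40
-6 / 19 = -0.32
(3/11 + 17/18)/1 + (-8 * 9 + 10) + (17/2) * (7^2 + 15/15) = 72115/198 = 364.22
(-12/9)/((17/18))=-24/17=-1.41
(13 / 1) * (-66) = -858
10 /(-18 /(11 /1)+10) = 55 /46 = 1.20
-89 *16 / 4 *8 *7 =-19936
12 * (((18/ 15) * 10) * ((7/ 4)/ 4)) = 63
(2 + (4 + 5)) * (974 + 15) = 10879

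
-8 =-8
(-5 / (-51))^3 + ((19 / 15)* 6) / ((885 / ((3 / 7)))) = 6331363 / 1369621575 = 0.00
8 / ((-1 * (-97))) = 8 / 97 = 0.08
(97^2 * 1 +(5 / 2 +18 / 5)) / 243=94151 / 2430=38.75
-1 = -1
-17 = -17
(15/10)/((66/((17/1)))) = 17/44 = 0.39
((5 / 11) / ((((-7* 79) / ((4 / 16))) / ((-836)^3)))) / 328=8299390 / 22673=366.05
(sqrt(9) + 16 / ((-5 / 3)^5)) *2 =10974 / 3125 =3.51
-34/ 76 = -17/ 38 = -0.45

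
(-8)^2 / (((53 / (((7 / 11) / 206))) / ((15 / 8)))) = 420 / 60049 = 0.01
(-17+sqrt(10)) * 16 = -272+16 * sqrt(10) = -221.40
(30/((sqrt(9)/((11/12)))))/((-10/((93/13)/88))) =-31/416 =-0.07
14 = 14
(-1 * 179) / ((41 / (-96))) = 17184 / 41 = 419.12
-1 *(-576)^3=191102976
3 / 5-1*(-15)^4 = -253122 / 5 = -50624.40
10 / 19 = 0.53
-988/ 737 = -1.34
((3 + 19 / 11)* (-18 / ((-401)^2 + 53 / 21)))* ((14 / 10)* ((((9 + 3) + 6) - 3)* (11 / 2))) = -103194 / 1688437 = -0.06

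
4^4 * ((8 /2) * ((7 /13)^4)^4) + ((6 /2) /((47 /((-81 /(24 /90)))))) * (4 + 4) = -4849287646462927283962 /31274580631609452527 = -155.06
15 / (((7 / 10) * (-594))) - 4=-2797 / 693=-4.04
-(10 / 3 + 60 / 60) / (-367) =13 / 1101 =0.01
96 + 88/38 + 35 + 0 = 2533/19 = 133.32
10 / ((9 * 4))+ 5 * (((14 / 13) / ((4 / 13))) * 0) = 5 / 18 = 0.28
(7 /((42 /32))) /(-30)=-8 /45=-0.18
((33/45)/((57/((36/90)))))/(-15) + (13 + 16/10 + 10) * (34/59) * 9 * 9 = 4344364852/3783375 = 1148.28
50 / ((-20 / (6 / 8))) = -15 / 8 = -1.88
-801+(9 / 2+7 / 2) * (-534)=-5073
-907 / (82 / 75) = -829.57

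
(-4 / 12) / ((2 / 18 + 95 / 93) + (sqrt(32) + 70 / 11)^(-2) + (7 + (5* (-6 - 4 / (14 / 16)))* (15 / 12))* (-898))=-71275581172125372 / 11343140926092365699401 - 947652940080* sqrt(2) / 11343140926092365699401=-0.00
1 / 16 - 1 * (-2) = 33 / 16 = 2.06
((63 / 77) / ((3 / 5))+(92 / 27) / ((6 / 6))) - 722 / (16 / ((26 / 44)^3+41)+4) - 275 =-124308567217 / 285926058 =-434.76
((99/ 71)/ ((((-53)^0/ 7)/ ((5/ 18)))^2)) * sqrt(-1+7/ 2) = 13475 * sqrt(10)/ 5112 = 8.34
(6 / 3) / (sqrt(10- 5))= 2 * sqrt(5) / 5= 0.89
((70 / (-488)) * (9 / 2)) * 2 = -315 / 244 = -1.29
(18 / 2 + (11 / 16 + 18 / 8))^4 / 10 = 1330863361 / 655360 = 2030.74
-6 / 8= -0.75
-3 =-3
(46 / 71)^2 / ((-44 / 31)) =-16399 / 55451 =-0.30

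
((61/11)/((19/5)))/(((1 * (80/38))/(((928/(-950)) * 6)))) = -21228/5225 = -4.06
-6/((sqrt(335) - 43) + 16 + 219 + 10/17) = -333948/10622261 + 1734 * sqrt(335)/10622261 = -0.03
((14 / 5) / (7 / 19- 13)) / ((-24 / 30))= 133 / 480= 0.28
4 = 4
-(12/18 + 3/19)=-47/57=-0.82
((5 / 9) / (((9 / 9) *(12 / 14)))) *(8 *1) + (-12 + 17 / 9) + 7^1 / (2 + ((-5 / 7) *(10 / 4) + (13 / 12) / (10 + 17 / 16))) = 1096333 / 62667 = 17.49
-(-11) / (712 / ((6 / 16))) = 33 / 5696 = 0.01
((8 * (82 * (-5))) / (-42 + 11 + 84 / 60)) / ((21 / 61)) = 250100 / 777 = 321.88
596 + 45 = 641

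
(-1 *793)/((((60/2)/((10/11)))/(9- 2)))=-5551/33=-168.21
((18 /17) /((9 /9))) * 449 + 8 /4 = 8116 /17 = 477.41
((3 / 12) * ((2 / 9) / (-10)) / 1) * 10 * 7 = -7 / 18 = -0.39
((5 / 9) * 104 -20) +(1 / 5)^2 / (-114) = 37.78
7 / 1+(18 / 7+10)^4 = 59986343 / 2401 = 24983.90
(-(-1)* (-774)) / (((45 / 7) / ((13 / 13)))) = -602 / 5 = -120.40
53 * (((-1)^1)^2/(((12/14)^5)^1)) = 890771/7776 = 114.55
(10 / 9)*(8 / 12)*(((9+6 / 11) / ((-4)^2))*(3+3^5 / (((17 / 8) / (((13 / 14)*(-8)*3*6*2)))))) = -2756675 / 204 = -13513.11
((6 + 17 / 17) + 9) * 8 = 128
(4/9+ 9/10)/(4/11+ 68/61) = 81191/89280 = 0.91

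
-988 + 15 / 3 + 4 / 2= -981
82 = 82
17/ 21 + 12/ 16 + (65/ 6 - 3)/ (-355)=45847/ 29820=1.54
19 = 19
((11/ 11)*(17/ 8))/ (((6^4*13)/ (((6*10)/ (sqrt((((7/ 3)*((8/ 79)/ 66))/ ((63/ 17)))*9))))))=5*sqrt(14773)/ 7488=0.08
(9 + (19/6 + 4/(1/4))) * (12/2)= 169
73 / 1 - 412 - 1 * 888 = -1227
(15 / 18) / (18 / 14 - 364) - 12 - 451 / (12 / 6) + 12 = -1717651 / 7617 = -225.50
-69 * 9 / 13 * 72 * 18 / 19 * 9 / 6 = -1207224 / 247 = -4887.55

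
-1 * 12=-12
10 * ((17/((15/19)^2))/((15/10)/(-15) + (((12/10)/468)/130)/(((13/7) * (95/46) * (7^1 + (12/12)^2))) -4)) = -12055378400/181213701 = -66.53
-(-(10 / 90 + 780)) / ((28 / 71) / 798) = 9471329 / 6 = 1578554.83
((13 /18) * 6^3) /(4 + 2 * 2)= 39 /2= 19.50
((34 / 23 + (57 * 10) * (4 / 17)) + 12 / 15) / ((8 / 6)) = 399981 / 3910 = 102.30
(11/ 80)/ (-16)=-11/ 1280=-0.01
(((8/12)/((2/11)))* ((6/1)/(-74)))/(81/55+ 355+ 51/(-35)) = -4235/5057197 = -0.00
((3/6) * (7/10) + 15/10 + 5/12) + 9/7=373/105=3.55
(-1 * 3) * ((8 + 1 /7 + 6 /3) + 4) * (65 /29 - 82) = 686961 /203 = 3384.04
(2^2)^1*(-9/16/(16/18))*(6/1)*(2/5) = -243/40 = -6.08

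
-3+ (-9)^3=-732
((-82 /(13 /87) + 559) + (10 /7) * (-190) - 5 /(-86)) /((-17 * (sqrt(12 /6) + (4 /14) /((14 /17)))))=-14305753 /5045534 + 700981897 * sqrt(2) /85774078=8.72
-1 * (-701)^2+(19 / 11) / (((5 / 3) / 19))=-27025972 / 55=-491381.31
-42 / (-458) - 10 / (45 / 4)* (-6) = 3727 / 687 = 5.43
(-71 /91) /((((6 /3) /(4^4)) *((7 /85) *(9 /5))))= -3862400 /5733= -673.71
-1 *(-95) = 95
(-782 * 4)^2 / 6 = 4892192 / 3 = 1630730.67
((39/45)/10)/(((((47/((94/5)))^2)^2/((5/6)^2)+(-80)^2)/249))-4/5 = -514342/645625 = -0.80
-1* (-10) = 10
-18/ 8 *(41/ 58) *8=-369/ 29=-12.72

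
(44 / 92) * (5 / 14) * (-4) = -110 / 161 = -0.68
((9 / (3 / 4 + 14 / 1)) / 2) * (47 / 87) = 282 / 1711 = 0.16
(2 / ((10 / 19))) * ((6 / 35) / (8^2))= 57 / 5600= 0.01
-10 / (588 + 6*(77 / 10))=-50 / 3171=-0.02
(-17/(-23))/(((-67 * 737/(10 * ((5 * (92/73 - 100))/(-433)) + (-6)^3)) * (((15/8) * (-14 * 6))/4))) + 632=7146747882707656/11308146775695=632.00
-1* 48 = -48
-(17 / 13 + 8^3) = -513.31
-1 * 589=-589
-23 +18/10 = -106/5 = -21.20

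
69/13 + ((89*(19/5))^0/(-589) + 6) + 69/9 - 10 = 206111/22971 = 8.97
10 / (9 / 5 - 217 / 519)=12975 / 1793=7.24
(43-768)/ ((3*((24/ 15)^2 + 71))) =-18125/ 5517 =-3.29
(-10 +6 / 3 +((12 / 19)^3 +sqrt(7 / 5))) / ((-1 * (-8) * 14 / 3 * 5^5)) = -2847 / 42868750 +3 * sqrt(35) / 1750000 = -0.00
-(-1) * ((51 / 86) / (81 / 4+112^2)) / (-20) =-51 / 21610510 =-0.00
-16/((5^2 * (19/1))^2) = -16/225625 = -0.00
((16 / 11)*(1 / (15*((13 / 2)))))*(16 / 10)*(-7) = -1792 / 10725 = -0.17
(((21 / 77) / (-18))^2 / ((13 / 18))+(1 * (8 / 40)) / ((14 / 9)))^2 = 50353216 / 3031053025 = 0.02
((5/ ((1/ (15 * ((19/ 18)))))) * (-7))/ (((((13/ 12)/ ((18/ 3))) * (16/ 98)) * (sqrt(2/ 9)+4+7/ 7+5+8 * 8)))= -162762075/ 640666+1466325 * sqrt(2)/ 1281332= -252.43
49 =49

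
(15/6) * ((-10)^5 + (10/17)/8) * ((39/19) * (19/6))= -441999675/272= -1624998.81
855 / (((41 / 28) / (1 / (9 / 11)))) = 29260 / 41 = 713.66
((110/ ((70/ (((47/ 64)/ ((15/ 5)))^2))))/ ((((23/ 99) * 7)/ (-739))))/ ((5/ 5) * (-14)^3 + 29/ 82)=8098589411/ 519273129984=0.02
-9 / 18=-1 / 2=-0.50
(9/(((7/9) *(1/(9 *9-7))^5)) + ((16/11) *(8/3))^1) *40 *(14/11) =474512376547840/363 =1307196629608.37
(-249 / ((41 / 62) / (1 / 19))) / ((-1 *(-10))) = -7719 / 3895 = -1.98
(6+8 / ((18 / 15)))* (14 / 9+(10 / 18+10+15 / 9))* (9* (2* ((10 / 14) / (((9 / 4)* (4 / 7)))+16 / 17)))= 2158096 / 459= 4701.73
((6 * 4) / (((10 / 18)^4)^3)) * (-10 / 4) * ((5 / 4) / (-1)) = 847288609443 / 9765625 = 86762.35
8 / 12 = 2 / 3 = 0.67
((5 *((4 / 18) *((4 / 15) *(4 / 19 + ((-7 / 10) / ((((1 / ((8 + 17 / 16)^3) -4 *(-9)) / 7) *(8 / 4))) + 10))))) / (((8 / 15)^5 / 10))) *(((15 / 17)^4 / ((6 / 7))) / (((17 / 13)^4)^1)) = 5734029290170744951171875 / 34047841671783635550208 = 168.41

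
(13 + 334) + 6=353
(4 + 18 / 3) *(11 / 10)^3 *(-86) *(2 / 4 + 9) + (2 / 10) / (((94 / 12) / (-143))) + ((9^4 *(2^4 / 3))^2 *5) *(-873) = -25120000184118229 / 4700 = -5344680890237.92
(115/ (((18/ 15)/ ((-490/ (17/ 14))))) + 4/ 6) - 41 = -1974307/ 51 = -38711.90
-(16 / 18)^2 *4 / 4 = -64 / 81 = -0.79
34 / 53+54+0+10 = 3426 / 53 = 64.64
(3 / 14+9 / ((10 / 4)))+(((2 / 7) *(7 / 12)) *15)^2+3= 1829 / 140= 13.06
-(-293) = 293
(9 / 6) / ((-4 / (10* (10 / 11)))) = -75 / 22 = -3.41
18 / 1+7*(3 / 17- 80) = -9193 / 17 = -540.76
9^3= 729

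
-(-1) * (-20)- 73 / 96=-1993 / 96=-20.76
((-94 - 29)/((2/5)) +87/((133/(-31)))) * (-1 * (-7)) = -87189/38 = -2294.45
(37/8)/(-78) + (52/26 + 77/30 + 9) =42143/3120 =13.51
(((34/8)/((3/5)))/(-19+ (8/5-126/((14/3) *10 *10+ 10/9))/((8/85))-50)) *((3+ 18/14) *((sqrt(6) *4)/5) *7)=-114512 *sqrt(6)/36955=-7.59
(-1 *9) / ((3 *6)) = -1 / 2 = -0.50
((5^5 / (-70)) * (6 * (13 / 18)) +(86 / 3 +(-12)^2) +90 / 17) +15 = -117 / 238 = -0.49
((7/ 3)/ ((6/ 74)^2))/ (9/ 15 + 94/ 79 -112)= -540755/ 167913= -3.22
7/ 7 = 1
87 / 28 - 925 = -25813 / 28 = -921.89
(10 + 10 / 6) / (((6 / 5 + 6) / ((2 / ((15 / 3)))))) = 35 / 54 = 0.65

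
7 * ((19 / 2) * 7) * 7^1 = 3258.50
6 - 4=2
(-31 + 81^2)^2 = 42640900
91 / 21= 4.33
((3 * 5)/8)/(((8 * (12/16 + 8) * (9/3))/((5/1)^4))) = 625/112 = 5.58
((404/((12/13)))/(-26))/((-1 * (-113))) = -101/678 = -0.15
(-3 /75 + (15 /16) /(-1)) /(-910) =391 /364000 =0.00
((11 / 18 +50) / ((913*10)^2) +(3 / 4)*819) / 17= 921635565761 / 25507211400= 36.13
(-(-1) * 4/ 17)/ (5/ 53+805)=106/ 362695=0.00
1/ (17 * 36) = 1/ 612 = 0.00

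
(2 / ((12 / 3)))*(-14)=-7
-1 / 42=-0.02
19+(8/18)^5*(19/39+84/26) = 43903789/2302911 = 19.06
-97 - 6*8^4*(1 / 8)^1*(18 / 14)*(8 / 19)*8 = -1782373 / 133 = -13401.30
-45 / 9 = -5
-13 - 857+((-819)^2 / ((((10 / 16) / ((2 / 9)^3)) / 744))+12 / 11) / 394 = 694618916 / 32505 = 21369.60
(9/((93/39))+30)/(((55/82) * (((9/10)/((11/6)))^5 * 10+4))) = 78561775875/6685542367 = 11.75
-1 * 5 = -5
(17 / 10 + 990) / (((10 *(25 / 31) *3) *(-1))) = -307427 / 7500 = -40.99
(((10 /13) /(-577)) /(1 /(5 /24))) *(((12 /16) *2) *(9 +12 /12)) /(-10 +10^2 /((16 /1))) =25 /22503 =0.00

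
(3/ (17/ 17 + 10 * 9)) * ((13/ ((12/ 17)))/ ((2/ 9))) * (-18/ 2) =-1377/ 56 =-24.59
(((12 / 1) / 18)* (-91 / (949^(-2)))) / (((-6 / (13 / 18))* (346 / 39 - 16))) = -13850342779 / 15012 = -922618.09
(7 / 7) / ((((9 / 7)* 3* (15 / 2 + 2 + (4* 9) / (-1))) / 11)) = -154 / 1431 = -0.11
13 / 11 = 1.18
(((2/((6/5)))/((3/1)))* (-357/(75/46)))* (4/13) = -21896/585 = -37.43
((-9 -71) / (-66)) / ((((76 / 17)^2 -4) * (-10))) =-289 / 38115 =-0.01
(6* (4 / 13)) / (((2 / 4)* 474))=8 / 1027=0.01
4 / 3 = 1.33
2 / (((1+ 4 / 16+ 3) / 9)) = 72 / 17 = 4.24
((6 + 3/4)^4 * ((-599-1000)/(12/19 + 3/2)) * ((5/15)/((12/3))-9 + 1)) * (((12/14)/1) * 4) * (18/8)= 95104312.81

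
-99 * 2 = -198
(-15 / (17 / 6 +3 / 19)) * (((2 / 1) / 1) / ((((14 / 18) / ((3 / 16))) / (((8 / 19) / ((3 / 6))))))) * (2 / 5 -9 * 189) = 3462.47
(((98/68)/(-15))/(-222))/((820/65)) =637/18568080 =0.00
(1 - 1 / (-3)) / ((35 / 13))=52 / 105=0.50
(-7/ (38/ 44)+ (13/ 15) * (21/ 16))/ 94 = -10591/ 142880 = -0.07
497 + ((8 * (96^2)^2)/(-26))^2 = 115422332637497369/169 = 682972382470398.63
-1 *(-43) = 43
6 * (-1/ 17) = -6/ 17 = -0.35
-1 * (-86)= 86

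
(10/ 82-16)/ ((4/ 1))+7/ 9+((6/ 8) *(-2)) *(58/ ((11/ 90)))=-11608901/ 16236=-715.01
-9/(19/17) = -153/19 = -8.05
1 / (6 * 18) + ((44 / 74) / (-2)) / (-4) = 167 / 1998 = 0.08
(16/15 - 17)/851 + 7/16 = 85531/204240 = 0.42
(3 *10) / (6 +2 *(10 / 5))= 3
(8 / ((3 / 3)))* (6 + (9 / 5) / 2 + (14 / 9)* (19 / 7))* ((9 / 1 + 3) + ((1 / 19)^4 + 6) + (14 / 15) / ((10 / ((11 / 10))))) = 3542276671934 / 2199166875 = 1610.74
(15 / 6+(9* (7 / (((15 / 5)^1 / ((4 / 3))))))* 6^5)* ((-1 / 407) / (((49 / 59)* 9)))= -25692199 / 358974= -71.57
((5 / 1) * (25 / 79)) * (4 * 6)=3000 / 79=37.97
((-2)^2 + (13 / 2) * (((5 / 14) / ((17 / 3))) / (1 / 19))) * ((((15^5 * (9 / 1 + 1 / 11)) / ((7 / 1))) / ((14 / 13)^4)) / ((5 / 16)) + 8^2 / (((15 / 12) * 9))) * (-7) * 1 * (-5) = 1610088671199431 / 1663893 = 967663588.46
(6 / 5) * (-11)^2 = 726 / 5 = 145.20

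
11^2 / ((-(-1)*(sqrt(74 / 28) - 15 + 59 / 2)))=49126 / 5813 - 242*sqrt(518) / 5813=7.50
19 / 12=1.58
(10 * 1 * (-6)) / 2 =-30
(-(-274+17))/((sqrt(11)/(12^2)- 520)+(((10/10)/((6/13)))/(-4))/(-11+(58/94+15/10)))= -1931894790546240/3908433797461549- 25802902800 * sqrt(11)/3908433797461549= -0.49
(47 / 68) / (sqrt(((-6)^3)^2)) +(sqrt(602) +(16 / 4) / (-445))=-37837 / 6536160 +sqrt(602)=24.53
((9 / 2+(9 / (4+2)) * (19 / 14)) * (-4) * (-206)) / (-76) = -18849 / 266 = -70.86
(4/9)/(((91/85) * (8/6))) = 85/273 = 0.31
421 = 421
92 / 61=1.51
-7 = -7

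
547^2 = 299209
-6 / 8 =-3 / 4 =-0.75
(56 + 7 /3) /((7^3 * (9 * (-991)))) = -25 /1311093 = -0.00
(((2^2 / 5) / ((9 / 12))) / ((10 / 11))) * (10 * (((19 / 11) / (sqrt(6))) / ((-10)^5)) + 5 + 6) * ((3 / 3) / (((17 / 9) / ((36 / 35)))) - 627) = -120271096 / 14875 + 2360693 * sqrt(6) / 111562500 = -8085.40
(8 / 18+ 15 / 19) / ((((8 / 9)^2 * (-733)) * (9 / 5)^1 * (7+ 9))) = -1055 / 14261248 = -0.00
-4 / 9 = -0.44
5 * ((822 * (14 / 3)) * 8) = 153440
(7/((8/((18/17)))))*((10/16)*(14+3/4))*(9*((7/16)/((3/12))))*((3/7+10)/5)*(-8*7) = -15711.84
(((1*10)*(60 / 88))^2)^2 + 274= 2435.10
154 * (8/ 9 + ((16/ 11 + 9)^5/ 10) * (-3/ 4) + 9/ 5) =-3800373802799/ 2635380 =-1442059.13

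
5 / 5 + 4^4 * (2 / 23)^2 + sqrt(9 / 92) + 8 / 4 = 3 * sqrt(23) / 46 + 2611 / 529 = 5.25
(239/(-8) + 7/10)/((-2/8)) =1167/10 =116.70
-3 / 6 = -0.50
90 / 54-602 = -1801 / 3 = -600.33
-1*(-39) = 39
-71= -71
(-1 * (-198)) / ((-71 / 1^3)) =-198 / 71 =-2.79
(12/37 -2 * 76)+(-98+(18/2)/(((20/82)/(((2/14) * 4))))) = -296024/1295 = -228.59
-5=-5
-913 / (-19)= 913 / 19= 48.05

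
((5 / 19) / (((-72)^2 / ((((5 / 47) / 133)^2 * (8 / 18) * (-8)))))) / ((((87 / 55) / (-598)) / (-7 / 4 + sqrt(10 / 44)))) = -2055625 / 26906755417164 + 186875 * sqrt(110) / 94173643960074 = -0.00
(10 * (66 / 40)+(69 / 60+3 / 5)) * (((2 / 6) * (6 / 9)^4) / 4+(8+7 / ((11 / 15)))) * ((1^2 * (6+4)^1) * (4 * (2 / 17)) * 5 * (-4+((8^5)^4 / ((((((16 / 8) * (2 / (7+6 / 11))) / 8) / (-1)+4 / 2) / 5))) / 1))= 327922739201810098964269584400 / 14586561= 22481155030429043484908.44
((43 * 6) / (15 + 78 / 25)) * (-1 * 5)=-10750 / 151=-71.19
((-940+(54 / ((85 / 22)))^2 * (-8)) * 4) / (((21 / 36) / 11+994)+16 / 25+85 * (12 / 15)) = -9.42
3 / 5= 0.60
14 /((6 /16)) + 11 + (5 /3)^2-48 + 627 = 5671 /9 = 630.11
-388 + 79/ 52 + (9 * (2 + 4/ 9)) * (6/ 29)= -575949/ 1508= -381.93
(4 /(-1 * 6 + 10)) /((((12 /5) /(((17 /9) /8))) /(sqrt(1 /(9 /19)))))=85 * sqrt(19) /2592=0.14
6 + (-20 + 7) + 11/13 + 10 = 50/13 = 3.85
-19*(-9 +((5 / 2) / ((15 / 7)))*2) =380 / 3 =126.67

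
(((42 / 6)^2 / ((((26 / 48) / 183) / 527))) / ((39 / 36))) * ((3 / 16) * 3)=765548658 / 169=4529873.72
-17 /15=-1.13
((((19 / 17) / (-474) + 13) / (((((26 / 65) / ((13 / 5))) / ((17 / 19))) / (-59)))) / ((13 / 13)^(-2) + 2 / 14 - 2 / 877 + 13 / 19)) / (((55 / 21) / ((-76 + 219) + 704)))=-53162279599429 / 67259020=-790411.15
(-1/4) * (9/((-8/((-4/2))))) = -9/16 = -0.56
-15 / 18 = -5 / 6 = -0.83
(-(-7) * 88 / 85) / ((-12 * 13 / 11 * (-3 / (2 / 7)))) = 484 / 9945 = 0.05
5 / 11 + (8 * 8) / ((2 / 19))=6693 / 11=608.45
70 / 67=1.04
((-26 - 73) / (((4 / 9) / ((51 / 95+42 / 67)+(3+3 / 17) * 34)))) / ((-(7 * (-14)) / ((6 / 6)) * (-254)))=88441551 / 90535760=0.98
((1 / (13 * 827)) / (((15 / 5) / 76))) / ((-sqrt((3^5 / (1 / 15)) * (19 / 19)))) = -0.00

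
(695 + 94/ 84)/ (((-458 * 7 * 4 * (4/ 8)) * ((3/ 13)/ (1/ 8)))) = -380081/ 6463296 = -0.06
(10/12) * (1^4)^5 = 5/6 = 0.83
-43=-43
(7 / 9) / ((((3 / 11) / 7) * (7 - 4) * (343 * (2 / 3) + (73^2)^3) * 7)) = 77 / 12258072347931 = 0.00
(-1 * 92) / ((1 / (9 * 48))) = -39744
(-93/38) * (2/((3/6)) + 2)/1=-279/19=-14.68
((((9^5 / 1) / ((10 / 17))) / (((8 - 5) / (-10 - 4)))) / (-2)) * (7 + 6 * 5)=86664249 / 10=8666424.90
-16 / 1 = -16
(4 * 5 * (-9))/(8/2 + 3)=-180/7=-25.71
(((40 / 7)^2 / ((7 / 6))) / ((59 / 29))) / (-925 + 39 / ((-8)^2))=-17817600 / 1197241157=-0.01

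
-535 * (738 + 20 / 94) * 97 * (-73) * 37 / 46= 2431641316460 / 1081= 2249436925.49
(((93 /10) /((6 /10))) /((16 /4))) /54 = 31 /432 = 0.07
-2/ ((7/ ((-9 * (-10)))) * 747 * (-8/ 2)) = 5/ 581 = 0.01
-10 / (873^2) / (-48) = 5 / 18291096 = 0.00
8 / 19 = 0.42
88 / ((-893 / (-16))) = 1408 / 893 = 1.58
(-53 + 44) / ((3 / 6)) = -18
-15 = -15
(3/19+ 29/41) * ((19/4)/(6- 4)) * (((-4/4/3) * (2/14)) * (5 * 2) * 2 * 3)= -1685/287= -5.87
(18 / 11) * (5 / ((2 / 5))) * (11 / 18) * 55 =1375 / 2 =687.50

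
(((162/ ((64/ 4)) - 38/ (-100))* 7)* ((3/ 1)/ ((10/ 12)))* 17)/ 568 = 2250171/ 284000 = 7.92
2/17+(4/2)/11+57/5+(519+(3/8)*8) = 499009/935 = 533.70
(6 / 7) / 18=1 / 21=0.05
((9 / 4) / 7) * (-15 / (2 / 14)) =-135 / 4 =-33.75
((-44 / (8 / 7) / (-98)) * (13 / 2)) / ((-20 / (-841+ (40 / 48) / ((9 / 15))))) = 308737 / 2880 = 107.20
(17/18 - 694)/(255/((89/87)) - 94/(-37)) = -41080175/14925798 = -2.75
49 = 49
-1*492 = -492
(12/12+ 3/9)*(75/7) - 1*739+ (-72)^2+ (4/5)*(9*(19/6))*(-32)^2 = 973227/35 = 27806.49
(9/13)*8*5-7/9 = 26.91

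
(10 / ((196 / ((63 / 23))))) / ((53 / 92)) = 90 / 371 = 0.24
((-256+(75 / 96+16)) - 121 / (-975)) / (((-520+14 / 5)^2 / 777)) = -1932076027 / 2781956736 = -0.69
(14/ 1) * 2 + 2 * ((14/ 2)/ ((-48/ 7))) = 25.96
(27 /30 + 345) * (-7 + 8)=3459 /10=345.90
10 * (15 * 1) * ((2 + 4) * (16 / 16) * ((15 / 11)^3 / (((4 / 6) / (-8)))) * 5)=-182250000 / 1331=-136927.12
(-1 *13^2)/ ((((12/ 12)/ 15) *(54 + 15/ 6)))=-5070/ 113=-44.87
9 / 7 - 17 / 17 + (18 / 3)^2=254 / 7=36.29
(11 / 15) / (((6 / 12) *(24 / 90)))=11 / 2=5.50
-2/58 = -1/29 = -0.03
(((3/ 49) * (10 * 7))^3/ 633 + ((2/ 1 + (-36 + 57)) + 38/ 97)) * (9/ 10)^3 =120348668673/ 7020181000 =17.14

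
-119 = -119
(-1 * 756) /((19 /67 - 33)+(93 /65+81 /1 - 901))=1097460 /1235783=0.89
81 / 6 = 27 / 2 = 13.50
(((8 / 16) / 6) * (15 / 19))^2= 25 / 5776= 0.00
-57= -57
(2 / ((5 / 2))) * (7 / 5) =28 / 25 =1.12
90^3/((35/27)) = 3936600/7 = 562371.43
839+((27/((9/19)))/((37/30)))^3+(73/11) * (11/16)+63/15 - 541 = 401259955273/4052240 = 99021.76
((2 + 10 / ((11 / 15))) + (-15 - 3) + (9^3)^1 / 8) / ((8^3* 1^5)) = 7811 / 45056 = 0.17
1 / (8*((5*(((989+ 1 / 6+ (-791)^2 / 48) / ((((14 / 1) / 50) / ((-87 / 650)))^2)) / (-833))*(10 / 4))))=-110369168 / 42459630075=-0.00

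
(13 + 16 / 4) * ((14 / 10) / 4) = 119 / 20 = 5.95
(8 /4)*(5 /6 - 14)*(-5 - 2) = 553 /3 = 184.33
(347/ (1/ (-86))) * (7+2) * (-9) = 2417202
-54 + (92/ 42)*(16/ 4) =-45.24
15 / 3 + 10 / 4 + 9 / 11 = 8.32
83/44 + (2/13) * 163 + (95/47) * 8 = 1159601/26884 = 43.13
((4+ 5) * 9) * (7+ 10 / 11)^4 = 4640470641 / 14641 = 316950.39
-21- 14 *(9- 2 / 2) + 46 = -87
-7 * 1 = -7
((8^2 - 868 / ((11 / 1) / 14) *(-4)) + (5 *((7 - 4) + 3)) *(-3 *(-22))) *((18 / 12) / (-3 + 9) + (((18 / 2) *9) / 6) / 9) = 124411 / 11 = 11310.09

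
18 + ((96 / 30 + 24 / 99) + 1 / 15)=1183 / 55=21.51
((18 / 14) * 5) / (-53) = -45 / 371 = -0.12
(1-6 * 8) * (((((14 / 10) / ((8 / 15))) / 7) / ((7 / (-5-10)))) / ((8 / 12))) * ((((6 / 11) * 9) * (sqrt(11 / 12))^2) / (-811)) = -0.31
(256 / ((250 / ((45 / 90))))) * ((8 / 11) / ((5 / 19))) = 9728 / 6875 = 1.41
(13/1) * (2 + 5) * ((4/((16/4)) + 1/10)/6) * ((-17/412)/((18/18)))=-17017/24720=-0.69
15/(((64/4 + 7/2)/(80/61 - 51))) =-30310/793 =-38.22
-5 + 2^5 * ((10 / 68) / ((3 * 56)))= -1775 / 357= -4.97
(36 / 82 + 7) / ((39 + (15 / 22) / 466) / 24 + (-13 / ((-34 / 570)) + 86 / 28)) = 2976770720 / 89089812127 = 0.03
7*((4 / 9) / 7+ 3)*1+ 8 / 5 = 1037 / 45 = 23.04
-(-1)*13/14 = 13/14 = 0.93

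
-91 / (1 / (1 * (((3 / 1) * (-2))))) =546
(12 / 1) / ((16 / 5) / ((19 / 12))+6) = 190 / 127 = 1.50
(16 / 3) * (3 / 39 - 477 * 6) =-595280 / 39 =-15263.59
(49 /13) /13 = 49 /169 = 0.29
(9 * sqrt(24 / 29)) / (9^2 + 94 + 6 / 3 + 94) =0.03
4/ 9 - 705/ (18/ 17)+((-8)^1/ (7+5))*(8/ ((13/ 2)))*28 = -161077/ 234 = -688.36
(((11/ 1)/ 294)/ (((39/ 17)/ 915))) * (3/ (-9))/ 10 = -11407/ 22932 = -0.50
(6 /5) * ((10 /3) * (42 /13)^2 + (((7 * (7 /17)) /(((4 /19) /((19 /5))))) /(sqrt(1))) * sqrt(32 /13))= 7056 /169 + 106134 * sqrt(26) /5525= 139.70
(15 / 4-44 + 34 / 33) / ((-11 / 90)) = 77655 / 242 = 320.89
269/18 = 14.94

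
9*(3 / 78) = 9 / 26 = 0.35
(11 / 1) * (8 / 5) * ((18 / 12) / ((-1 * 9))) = -44 / 15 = -2.93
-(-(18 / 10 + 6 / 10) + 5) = -13 / 5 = -2.60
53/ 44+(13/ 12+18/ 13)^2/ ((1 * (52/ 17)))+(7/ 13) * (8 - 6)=59476555/ 13920192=4.27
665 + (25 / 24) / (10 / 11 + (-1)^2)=335435 / 504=665.55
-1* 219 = -219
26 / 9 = 2.89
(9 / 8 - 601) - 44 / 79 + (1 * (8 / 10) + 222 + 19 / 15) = -3567943 / 9480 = -376.37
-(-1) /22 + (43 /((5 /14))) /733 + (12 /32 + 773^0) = 1.58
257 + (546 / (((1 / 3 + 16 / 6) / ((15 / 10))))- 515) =15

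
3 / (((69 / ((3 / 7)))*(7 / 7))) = 3 / 161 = 0.02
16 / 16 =1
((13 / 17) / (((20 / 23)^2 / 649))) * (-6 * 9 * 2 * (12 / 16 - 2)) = 120505671 / 1360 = 88607.11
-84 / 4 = -21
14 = 14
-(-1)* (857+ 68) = 925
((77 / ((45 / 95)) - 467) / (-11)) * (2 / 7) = 5480 / 693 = 7.91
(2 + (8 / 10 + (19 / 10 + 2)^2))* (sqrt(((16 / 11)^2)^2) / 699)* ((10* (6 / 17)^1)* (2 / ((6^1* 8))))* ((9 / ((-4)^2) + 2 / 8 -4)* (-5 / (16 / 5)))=9005 / 225544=0.04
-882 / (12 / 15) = -2205 / 2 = -1102.50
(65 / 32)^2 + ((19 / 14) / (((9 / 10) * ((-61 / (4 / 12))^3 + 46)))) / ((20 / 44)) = 148294324469 / 35941635072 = 4.13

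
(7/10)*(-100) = -70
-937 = -937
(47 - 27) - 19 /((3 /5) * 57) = 175 /9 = 19.44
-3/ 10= -0.30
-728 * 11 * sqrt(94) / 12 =-2002 * sqrt(94) / 3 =-6470.04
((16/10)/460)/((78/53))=53/22425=0.00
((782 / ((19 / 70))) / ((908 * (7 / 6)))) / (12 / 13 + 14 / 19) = 15249 / 9307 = 1.64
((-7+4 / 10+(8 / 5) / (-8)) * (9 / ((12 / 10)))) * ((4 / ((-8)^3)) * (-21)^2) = 22491 / 128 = 175.71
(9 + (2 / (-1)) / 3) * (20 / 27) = 6.17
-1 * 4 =-4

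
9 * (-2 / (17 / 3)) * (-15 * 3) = 2430 / 17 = 142.94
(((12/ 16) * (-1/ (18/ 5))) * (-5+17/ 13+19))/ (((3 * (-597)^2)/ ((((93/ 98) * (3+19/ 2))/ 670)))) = -775/ 14676113088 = -0.00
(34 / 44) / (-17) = -1 / 22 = -0.05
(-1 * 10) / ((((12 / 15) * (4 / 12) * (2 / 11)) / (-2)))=825 / 2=412.50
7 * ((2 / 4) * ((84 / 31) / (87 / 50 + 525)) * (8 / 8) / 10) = 490 / 272149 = 0.00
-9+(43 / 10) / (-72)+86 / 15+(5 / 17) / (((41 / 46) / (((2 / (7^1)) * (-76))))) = -7371281 / 702576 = -10.49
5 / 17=0.29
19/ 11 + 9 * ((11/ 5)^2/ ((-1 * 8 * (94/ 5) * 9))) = 70109/ 41360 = 1.70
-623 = -623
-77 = -77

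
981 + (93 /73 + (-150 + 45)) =64041 /73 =877.27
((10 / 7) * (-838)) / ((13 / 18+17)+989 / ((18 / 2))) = -150840 / 16079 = -9.38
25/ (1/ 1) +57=82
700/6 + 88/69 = 8138/69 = 117.94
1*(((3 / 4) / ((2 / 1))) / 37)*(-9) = -27 / 296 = -0.09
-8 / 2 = -4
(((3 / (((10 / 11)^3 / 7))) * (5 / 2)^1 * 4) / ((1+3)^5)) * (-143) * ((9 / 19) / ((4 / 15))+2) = -1147136991 / 7782400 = -147.40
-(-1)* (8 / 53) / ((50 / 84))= 0.25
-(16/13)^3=-4096/2197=-1.86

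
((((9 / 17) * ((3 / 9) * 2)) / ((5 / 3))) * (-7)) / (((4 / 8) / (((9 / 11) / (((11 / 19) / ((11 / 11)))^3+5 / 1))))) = -0.47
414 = 414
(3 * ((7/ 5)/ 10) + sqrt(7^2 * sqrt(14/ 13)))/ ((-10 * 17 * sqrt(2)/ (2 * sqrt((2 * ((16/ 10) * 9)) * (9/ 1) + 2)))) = -1.02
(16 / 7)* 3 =48 / 7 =6.86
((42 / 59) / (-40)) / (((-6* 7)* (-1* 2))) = -1 / 4720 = -0.00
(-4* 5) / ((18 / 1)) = -10 / 9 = -1.11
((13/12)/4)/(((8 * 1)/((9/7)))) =39/896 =0.04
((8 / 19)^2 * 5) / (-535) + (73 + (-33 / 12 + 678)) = 115610355 / 154508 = 748.25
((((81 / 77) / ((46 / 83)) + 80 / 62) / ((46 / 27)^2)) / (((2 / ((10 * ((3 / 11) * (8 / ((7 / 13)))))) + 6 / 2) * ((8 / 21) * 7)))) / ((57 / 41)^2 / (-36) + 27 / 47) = 11795935605233715 / 45475634881693786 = 0.26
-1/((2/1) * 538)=-1/1076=-0.00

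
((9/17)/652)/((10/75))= 135/22168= 0.01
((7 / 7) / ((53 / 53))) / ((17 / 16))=16 / 17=0.94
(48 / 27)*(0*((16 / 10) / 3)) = 0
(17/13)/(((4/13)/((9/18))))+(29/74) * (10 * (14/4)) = 4689/296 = 15.84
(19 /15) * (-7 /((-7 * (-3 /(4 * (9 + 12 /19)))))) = -244 /15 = -16.27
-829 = -829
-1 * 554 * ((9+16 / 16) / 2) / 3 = -2770 / 3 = -923.33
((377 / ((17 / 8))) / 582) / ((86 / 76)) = 57304 / 212721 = 0.27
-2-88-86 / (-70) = -3107 / 35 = -88.77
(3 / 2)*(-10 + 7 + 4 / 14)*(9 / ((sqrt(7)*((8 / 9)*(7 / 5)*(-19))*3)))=405*sqrt(7) / 5488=0.20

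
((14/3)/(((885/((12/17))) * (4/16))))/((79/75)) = 1120/79237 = 0.01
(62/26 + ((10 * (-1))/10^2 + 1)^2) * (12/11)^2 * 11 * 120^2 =86116608/143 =602214.04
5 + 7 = 12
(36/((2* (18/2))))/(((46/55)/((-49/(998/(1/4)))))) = -2695/91816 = -0.03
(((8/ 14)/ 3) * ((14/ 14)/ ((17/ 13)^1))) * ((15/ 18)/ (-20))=-13/ 2142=-0.01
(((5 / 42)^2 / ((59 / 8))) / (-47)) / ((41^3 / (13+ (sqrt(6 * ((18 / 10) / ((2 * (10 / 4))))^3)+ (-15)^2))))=-1700 / 12040429779 - 6 * sqrt(6) / 46823893585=-0.00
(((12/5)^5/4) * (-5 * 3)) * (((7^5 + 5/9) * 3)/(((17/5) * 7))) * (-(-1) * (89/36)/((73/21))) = -69791424768/155125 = -449904.43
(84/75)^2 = 784/625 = 1.25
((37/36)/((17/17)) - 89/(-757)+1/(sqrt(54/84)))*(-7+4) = -sqrt(14) - 31213/9084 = -7.18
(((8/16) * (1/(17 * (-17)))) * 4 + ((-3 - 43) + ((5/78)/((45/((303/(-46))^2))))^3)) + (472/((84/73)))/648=-3714267171663546738857/81859519364532908544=-45.37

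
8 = 8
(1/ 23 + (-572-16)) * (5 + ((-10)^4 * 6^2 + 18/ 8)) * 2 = -19473512167/ 46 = -423337221.02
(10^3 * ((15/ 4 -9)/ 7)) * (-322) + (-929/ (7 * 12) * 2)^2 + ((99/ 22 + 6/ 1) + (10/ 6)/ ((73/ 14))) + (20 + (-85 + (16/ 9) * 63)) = 31168885543/ 128772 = 242047.07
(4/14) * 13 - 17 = -93/7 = -13.29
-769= -769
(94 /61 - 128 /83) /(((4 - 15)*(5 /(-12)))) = -72 /278465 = -0.00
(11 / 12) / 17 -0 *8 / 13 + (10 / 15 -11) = -699 / 68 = -10.28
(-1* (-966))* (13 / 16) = 6279 / 8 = 784.88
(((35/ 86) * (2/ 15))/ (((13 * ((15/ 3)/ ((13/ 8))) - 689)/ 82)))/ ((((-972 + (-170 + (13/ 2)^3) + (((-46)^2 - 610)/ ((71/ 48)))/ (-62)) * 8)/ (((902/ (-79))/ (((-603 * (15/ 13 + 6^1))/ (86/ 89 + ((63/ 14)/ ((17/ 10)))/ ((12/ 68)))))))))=61733588644/ 1506467461870958679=0.00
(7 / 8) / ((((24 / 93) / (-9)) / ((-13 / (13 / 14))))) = 13671 / 32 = 427.22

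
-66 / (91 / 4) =-264 / 91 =-2.90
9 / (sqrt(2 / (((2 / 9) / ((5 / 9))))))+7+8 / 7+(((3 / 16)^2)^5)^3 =9*sqrt(5) / 5+75765995759740204755518443673904303375 / 9304595970494411110326649421962412032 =12.17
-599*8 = -4792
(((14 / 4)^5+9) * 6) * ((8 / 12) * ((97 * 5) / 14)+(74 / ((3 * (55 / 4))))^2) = 17145214853 / 203280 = 84342.85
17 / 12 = 1.42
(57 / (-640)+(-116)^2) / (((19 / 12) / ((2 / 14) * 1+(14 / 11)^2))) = 38572176057 / 2574880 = 14980.18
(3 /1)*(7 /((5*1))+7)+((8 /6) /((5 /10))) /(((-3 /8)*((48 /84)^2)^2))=-7469 /180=-41.49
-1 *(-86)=86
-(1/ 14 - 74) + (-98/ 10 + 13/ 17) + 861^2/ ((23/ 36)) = 31759967769/ 27370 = 1160393.42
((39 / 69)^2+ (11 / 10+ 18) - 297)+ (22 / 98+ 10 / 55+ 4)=-778904389 / 2851310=-273.17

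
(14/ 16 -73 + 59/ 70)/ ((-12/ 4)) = 6653/ 280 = 23.76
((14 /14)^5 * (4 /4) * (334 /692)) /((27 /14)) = 0.25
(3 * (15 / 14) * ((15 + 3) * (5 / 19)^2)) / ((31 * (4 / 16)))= 40500 / 78337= 0.52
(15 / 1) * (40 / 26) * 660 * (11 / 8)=272250 / 13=20942.31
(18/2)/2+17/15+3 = 259/30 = 8.63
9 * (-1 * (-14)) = 126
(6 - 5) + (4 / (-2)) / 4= 1 / 2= 0.50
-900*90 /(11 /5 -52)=135000 /83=1626.51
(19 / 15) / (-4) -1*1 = -79 / 60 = -1.32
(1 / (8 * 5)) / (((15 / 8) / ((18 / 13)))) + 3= 981 / 325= 3.02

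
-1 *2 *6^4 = -2592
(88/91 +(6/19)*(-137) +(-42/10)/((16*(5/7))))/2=-29506163/1383200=-21.33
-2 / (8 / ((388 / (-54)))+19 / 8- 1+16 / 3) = -4656 / 13025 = -0.36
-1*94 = -94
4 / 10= 2 / 5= 0.40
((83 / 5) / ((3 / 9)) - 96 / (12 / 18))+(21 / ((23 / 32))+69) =462 / 115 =4.02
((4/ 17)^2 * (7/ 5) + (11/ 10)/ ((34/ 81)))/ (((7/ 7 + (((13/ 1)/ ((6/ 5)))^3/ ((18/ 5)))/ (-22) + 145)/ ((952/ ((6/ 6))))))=3735014976/ 188957227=19.77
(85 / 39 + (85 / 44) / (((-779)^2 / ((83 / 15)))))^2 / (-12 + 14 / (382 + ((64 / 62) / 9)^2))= -2836566831846366647665701 / 7143815767493495635845872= -0.40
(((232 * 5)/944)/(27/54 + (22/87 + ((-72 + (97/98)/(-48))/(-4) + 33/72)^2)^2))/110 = 84918186431232344064/884725151077299644181979657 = 0.00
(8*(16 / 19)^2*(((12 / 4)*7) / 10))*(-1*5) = -21504 / 361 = -59.57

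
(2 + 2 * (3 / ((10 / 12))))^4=4477456 / 625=7163.93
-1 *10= -10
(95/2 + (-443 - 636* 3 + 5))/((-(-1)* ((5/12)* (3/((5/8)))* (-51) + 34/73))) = 335581/14824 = 22.64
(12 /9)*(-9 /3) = -4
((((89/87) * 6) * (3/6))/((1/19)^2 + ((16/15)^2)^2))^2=2645601874062890625/472744954036411081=5.60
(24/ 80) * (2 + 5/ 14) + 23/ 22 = 2699/ 1540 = 1.75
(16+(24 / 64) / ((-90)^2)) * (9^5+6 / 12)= 40815132499 / 43200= 944794.73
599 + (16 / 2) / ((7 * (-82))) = 171909 / 287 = 598.99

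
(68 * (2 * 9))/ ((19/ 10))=12240/ 19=644.21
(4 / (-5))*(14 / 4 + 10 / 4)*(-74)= 1776 / 5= 355.20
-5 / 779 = -0.01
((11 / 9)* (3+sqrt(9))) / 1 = 22 / 3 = 7.33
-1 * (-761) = 761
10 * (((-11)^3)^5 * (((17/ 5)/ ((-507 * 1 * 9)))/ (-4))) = -71013218880066067/ 9126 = -7781417804083.51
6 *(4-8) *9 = -216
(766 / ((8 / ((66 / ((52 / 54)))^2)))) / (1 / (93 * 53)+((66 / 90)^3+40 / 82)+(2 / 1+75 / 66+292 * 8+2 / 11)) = 760399923537131625 / 3956285800769458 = 192.20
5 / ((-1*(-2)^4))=-0.31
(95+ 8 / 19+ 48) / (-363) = -2725 / 6897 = -0.40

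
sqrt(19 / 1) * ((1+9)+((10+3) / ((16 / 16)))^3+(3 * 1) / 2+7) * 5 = 22155 * sqrt(19) / 2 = 48285.70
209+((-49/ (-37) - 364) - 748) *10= -10897.76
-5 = -5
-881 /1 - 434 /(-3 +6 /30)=-726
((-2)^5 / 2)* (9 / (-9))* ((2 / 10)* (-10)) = -32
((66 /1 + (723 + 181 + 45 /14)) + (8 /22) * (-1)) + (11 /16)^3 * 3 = 307136773 /315392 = 973.83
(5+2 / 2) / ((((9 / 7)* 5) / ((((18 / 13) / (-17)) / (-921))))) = 28 / 339235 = 0.00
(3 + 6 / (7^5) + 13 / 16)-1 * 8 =-1125973 / 268912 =-4.19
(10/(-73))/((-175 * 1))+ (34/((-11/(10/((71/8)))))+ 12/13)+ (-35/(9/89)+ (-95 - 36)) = -111987700316/233468235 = -479.67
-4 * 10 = -40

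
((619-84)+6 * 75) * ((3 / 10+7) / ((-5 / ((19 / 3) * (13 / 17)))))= -3552107 / 510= -6964.92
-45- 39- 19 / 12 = -1027 / 12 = -85.58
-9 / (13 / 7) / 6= -21 / 26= -0.81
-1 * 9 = -9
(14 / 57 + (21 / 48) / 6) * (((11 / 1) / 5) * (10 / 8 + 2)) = 83083 / 36480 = 2.28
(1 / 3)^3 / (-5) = -1 / 135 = -0.01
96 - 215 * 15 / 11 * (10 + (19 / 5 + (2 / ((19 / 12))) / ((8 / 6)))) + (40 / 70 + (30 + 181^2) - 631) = 40865849 / 1463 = 27932.91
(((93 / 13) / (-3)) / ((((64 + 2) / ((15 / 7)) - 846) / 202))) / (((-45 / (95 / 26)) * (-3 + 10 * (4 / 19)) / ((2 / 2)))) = 5651455 / 105393132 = 0.05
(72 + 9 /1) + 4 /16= 325 /4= 81.25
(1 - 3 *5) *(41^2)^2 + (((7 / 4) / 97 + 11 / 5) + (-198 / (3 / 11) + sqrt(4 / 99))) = -76749072897 / 1940 + 2 *sqrt(11) / 33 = -39561377.58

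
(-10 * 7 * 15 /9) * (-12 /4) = 350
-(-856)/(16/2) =107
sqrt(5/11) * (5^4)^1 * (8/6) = 2500 * sqrt(55)/33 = 561.83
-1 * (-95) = 95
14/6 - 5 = -8/3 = -2.67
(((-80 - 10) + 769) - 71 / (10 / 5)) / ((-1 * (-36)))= 143 / 8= 17.88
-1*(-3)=3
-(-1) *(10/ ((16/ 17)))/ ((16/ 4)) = 85/ 32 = 2.66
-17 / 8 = -2.12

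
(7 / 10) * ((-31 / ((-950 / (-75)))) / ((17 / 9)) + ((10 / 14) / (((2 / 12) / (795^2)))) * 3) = 36745927641 / 6460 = 5688224.09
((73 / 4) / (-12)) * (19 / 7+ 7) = -1241 / 84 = -14.77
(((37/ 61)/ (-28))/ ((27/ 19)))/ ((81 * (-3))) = 703/ 11206188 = 0.00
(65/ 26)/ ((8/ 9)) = 45/ 16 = 2.81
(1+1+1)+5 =8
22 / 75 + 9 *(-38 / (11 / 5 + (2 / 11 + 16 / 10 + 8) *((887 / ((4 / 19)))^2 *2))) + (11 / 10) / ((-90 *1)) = 47727721393 / 169783002900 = 0.28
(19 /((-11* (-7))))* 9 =2.22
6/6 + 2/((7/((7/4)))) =3/2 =1.50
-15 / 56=-0.27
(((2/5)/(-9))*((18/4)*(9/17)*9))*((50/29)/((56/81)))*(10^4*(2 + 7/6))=-259706250/3451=-75255.36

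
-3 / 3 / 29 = -1 / 29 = -0.03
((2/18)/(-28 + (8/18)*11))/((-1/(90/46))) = 45/4784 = 0.01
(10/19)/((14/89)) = 445/133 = 3.35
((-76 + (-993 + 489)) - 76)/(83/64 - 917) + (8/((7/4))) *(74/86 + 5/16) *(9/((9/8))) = 769344944/17640105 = 43.61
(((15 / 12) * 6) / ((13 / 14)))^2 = 11025 / 169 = 65.24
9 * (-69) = -621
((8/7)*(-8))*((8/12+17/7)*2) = -8320/147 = -56.60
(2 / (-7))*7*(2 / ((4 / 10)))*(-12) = 120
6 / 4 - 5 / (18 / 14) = -43 / 18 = -2.39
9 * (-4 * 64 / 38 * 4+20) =-1188 / 19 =-62.53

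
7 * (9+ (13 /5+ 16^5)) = 7340113.20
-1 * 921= -921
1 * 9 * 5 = 45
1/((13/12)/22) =264/13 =20.31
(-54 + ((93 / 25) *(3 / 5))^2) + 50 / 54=-20288918 / 421875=-48.09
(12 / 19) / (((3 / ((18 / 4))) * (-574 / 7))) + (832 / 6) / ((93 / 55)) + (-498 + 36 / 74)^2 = 73671365021545 / 297539829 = 247601.69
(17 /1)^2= 289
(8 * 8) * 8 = 512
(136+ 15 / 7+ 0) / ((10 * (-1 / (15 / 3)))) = -967 / 14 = -69.07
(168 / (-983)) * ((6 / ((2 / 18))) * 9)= -81648 / 983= -83.06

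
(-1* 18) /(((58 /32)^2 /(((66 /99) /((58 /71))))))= -109056 /24389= -4.47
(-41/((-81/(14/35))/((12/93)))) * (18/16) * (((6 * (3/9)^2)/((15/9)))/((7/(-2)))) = -164/48825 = -0.00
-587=-587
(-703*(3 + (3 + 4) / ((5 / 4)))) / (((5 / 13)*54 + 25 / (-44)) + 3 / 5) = -17290988 / 59491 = -290.65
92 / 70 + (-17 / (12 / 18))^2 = 91219 / 140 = 651.56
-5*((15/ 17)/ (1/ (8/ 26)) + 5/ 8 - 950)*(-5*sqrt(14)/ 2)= -41950375*sqrt(14)/ 3536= -44390.25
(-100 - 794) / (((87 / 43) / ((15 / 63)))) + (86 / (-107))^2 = -729033266 / 6972441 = -104.56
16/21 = 0.76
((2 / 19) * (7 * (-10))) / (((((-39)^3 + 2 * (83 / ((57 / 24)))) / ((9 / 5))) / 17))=612 / 160819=0.00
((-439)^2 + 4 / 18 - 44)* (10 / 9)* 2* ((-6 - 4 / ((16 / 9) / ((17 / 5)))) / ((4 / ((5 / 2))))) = -789013225 / 216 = -3652839.00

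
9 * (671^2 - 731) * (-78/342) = -17530890/19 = -922678.42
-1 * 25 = -25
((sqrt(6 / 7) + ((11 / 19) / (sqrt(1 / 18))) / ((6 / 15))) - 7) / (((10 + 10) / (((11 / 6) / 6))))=-77 / 720 + 11*sqrt(42) / 5040 + 121*sqrt(2) / 1824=0.00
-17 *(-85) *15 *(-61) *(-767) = 1014108225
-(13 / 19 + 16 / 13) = -473 / 247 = -1.91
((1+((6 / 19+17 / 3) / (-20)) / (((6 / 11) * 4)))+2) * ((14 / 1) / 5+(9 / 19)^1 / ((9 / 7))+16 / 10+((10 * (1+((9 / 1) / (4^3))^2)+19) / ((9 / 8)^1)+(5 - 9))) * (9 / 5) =458139036403 / 3326976000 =137.70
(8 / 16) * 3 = 3 / 2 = 1.50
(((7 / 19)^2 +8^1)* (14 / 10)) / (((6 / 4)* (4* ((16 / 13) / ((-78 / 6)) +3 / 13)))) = 13.95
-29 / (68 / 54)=-783 / 34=-23.03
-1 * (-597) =597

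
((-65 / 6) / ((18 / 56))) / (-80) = 91 / 216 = 0.42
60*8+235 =715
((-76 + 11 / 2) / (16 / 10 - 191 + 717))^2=497025 / 27836176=0.02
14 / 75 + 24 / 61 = 2654 / 4575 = 0.58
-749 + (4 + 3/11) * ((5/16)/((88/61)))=-11586177/15488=-748.07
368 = 368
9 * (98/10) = 441/5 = 88.20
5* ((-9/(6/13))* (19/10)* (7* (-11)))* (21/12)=399399/16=24962.44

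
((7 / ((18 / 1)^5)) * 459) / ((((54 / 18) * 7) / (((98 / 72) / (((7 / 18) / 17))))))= 2023 / 419904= 0.00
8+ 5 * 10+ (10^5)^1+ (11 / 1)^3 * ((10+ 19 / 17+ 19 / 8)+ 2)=16412305 / 136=120678.71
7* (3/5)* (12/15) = 84/25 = 3.36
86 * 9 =774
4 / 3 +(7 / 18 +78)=1435 / 18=79.72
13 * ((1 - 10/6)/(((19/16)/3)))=-416/19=-21.89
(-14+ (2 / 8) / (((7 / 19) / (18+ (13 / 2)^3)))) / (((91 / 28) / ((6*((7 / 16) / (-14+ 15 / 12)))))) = -41343 / 3536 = -11.69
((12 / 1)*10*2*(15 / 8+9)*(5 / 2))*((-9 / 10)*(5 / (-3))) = 19575 / 2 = 9787.50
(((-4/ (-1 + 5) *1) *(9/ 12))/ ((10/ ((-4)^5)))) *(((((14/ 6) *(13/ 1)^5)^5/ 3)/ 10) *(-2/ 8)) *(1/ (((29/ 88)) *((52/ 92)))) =-295434456904135352020800949475677568/ 176175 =-1676937459367874851828017000000.00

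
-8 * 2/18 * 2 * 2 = -32/9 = -3.56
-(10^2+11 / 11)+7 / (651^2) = -6114842 / 60543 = -101.00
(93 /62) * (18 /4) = 27 /4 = 6.75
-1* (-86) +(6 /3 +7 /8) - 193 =-833 /8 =-104.12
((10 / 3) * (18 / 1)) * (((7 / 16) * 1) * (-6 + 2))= -105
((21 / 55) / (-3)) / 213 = -7 / 11715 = -0.00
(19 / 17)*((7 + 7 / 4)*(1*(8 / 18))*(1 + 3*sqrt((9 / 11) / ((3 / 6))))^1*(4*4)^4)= 43581440 / 153 + 43581440*sqrt(22) / 187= 1377974.75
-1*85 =-85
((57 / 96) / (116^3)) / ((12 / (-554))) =-5263 / 299692032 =-0.00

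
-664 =-664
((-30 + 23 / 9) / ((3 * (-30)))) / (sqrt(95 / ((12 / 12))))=13 * sqrt(95) / 4050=0.03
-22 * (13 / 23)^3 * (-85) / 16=2054195 / 97336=21.10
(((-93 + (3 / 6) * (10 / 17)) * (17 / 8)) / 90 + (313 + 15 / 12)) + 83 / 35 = 314.43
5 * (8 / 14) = 20 / 7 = 2.86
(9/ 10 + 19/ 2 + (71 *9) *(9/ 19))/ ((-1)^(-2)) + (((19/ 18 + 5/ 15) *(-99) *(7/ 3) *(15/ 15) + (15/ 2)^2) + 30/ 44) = 616751/ 12540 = 49.18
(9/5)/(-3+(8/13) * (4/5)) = -117/163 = -0.72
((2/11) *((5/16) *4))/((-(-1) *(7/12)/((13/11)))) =390/847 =0.46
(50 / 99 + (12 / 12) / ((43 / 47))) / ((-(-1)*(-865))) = -6803 / 3682305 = -0.00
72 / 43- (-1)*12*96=49608 / 43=1153.67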